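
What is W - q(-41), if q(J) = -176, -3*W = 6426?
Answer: -1966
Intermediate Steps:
W = -2142 (W = -1/3*6426 = -2142)
W - q(-41) = -2142 - 1*(-176) = -2142 + 176 = -1966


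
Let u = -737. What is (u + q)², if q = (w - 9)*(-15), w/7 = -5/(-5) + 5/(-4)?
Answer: 5303809/16 ≈ 3.3149e+5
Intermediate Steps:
w = -7/4 (w = 7*(-5/(-5) + 5/(-4)) = 7*(-5*(-⅕) + 5*(-¼)) = 7*(1 - 5/4) = 7*(-¼) = -7/4 ≈ -1.7500)
q = 645/4 (q = (-7/4 - 9)*(-15) = -43/4*(-15) = 645/4 ≈ 161.25)
(u + q)² = (-737 + 645/4)² = (-2303/4)² = 5303809/16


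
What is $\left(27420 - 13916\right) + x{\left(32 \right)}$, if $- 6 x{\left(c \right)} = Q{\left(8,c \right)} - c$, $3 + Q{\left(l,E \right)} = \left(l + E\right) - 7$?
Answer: $\frac{40513}{3} \approx 13504.0$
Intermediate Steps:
$Q{\left(l,E \right)} = -10 + E + l$ ($Q{\left(l,E \right)} = -3 - \left(7 - E - l\right) = -3 + \left(-7 + E + l\right) = -10 + E + l$)
$x{\left(c \right)} = \frac{1}{3}$ ($x{\left(c \right)} = - \frac{\left(-10 + c + 8\right) - c}{6} = - \frac{\left(-2 + c\right) - c}{6} = \left(- \frac{1}{6}\right) \left(-2\right) = \frac{1}{3}$)
$\left(27420 - 13916\right) + x{\left(32 \right)} = \left(27420 - 13916\right) + \frac{1}{3} = 13504 + \frac{1}{3} = \frac{40513}{3}$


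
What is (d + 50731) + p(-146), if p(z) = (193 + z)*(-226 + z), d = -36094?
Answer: -2847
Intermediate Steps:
p(z) = (-226 + z)*(193 + z)
(d + 50731) + p(-146) = (-36094 + 50731) + (-43618 + (-146)**2 - 33*(-146)) = 14637 + (-43618 + 21316 + 4818) = 14637 - 17484 = -2847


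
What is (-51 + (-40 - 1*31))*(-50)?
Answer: 6100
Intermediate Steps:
(-51 + (-40 - 1*31))*(-50) = (-51 + (-40 - 31))*(-50) = (-51 - 71)*(-50) = -122*(-50) = 6100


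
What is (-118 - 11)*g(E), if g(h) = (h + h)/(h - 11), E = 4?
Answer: 1032/7 ≈ 147.43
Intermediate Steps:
g(h) = 2*h/(-11 + h) (g(h) = (2*h)/(-11 + h) = 2*h/(-11 + h))
(-118 - 11)*g(E) = (-118 - 11)*(2*4/(-11 + 4)) = -258*4/(-7) = -258*4*(-1)/7 = -129*(-8/7) = 1032/7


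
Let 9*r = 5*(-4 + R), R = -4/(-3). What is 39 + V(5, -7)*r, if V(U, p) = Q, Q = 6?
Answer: 271/9 ≈ 30.111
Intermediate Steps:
R = 4/3 (R = -4*(-1/3) = 4/3 ≈ 1.3333)
V(U, p) = 6
r = -40/27 (r = (5*(-4 + 4/3))/9 = (5*(-8/3))/9 = (1/9)*(-40/3) = -40/27 ≈ -1.4815)
39 + V(5, -7)*r = 39 + 6*(-40/27) = 39 - 80/9 = 271/9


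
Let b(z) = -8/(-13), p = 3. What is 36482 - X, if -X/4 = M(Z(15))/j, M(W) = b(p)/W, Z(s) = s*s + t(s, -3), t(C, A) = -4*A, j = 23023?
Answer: 2587809189998/70933863 ≈ 36482.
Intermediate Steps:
b(z) = 8/13 (b(z) = -8*(-1/13) = 8/13)
Z(s) = 12 + s**2 (Z(s) = s*s - 4*(-3) = s**2 + 12 = 12 + s**2)
M(W) = 8/(13*W)
X = -32/70933863 (X = -4*8/(13*(12 + 15**2))/23023 = -4*8/(13*(12 + 225))/23023 = -4*(8/13)/237/23023 = -4*(8/13)*(1/237)/23023 = -32/(3081*23023) = -4*8/70933863 = -32/70933863 ≈ -4.5112e-7)
36482 - X = 36482 - 1*(-32/70933863) = 36482 + 32/70933863 = 2587809189998/70933863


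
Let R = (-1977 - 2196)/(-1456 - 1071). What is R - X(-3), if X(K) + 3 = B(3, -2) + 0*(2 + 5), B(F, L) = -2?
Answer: 16808/2527 ≈ 6.6514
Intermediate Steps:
R = 4173/2527 (R = -4173/(-2527) = -4173*(-1/2527) = 4173/2527 ≈ 1.6514)
X(K) = -5 (X(K) = -3 + (-2 + 0*(2 + 5)) = -3 + (-2 + 0*7) = -3 + (-2 + 0) = -3 - 2 = -5)
R - X(-3) = 4173/2527 - 1*(-5) = 4173/2527 + 5 = 16808/2527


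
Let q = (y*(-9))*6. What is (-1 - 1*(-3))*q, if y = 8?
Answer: -864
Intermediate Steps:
q = -432 (q = (8*(-9))*6 = -72*6 = -432)
(-1 - 1*(-3))*q = (-1 - 1*(-3))*(-432) = (-1 + 3)*(-432) = 2*(-432) = -864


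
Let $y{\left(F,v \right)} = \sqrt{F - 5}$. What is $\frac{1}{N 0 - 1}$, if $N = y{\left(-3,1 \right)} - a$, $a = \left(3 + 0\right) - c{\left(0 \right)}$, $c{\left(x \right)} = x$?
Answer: $-1$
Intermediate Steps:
$y{\left(F,v \right)} = \sqrt{-5 + F}$
$a = 3$ ($a = \left(3 + 0\right) - 0 = 3 + 0 = 3$)
$N = -3 + 2 i \sqrt{2}$ ($N = \sqrt{-5 - 3} - 3 = \sqrt{-8} - 3 = 2 i \sqrt{2} - 3 = -3 + 2 i \sqrt{2} \approx -3.0 + 2.8284 i$)
$\frac{1}{N 0 - 1} = \frac{1}{\left(-3 + 2 i \sqrt{2}\right) 0 - 1} = \frac{1}{0 + \left(0 - 1\right)} = \frac{1}{0 - 1} = \frac{1}{-1} = -1$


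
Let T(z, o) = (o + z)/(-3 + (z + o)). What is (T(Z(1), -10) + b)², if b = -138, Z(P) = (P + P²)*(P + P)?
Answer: 169744/9 ≈ 18860.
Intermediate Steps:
Z(P) = 2*P*(P + P²) (Z(P) = (P + P²)*(2*P) = 2*P*(P + P²))
T(z, o) = (o + z)/(-3 + o + z) (T(z, o) = (o + z)/(-3 + (o + z)) = (o + z)/(-3 + o + z))
(T(Z(1), -10) + b)² = ((-10 + 2*1²*(1 + 1))/(-3 - 10 + 2*1²*(1 + 1)) - 138)² = ((-10 + 2*1*2)/(-3 - 10 + 2*1*2) - 138)² = ((-10 + 4)/(-3 - 10 + 4) - 138)² = (-6/(-9) - 138)² = (-⅑*(-6) - 138)² = (⅔ - 138)² = (-412/3)² = 169744/9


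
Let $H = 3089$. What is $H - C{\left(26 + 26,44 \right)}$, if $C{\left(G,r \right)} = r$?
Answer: $3045$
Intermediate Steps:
$H - C{\left(26 + 26,44 \right)} = 3089 - 44 = 3045$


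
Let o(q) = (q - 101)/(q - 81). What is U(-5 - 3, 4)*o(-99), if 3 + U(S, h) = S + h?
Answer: -70/9 ≈ -7.7778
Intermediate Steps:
o(q) = (-101 + q)/(-81 + q)
U(S, h) = -3 + S + h (U(S, h) = -3 + (S + h) = -3 + S + h)
U(-5 - 3, 4)*o(-99) = (-3 + (-5 - 3) + 4)*((-101 - 99)/(-81 - 99)) = (-3 - 8 + 4)*(-200/(-180)) = -(-7)*(-200)/180 = -7*10/9 = -70/9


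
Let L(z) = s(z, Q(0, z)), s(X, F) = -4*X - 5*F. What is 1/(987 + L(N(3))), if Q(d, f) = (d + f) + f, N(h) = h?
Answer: 1/945 ≈ 0.0010582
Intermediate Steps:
Q(d, f) = d + 2*f
s(X, F) = -5*F - 4*X
L(z) = -14*z (L(z) = -5*(0 + 2*z) - 4*z = -10*z - 4*z = -14*z)
1/(987 + L(N(3))) = 1/(987 - 14*3) = 1/(987 - 42) = 1/945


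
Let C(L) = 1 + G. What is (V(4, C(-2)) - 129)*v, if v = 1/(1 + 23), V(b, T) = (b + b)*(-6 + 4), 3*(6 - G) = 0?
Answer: -145/24 ≈ -6.0417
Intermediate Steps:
G = 6 (G = 6 - 1/3*0 = 6 + 0 = 6)
C(L) = 7 (C(L) = 1 + 6 = 7)
V(b, T) = -4*b (V(b, T) = (2*b)*(-2) = -4*b)
v = 1/24 ≈ 0.041667
(V(4, C(-2)) - 129)*v = (-4*4 - 129)*(1/24) = (-16 - 129)*(1/24) = -145*1/24 = -145/24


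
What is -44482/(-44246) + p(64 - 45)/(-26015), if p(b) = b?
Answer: 578179278/575529845 ≈ 1.0046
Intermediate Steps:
-44482/(-44246) + p(64 - 45)/(-26015) = -44482/(-44246) + (64 - 45)/(-26015) = -44482*(-1/44246) + 19*(-1/26015) = 22241/22123 - 19/26015 = 578179278/575529845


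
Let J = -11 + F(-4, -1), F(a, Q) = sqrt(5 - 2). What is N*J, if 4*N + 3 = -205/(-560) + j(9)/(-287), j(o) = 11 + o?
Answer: 136565/18368 - 12415*sqrt(3)/18368 ≈ 6.2642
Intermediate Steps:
N = -12415/18368 (N = -3/4 + (-205/(-560) + (11 + 9)/(-287))/4 = -3/4 + (-205*(-1/560) + 20*(-1/287))/4 = -3/4 + (41/112 - 20/287)/4 = -3/4 + (1/4)*(1361/4592) = -3/4 + 1361/18368 = -12415/18368 ≈ -0.67590)
F(a, Q) = sqrt(3)
J = -11 + sqrt(3) ≈ -9.2679
N*J = -12415*(-11 + sqrt(3))/18368 = 136565/18368 - 12415*sqrt(3)/18368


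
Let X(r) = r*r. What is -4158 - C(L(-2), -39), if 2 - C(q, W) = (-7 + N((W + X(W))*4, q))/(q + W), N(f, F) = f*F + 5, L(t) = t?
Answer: -158702/41 ≈ -3870.8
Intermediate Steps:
X(r) = r²
N(f, F) = 5 + F*f (N(f, F) = F*f + 5 = 5 + F*f)
C(q, W) = 2 - (-2 + q*(4*W + 4*W²))/(W + q) (C(q, W) = 2 - (-7 + (5 + q*((W + W²)*4)))/(q + W) = 2 - (-7 + (5 + q*(4*W + 4*W²)))/(W + q) = 2 - (-2 + q*(4*W + 4*W²))/(W + q))
-4158 - C(L(-2), -39) = -4158 - 2*(1 - 39 - 2 - 2*(-39)*(-2)*(1 - 39))/(-39 - 2) = -4158 - 2*(1 - 39 - 2 - 2*(-39)*(-2)*(-38))/(-41) = -4158 - 2*(-1)*(1 - 39 - 2 + 5928)/41 = -4158 - 2*(-1)*5888/41 = -4158 - 1*(-11776/41) = -4158 + 11776/41 = -158702/41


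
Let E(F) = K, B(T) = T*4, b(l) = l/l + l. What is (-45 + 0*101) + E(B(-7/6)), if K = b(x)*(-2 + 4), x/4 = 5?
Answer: -3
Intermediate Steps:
x = 20 (x = 4*5 = 20)
b(l) = 1 + l
B(T) = 4*T
K = 42 (K = (1 + 20)*(-2 + 4) = 21*2 = 42)
E(F) = 42
(-45 + 0*101) + E(B(-7/6)) = (-45 + 0*101) + 42 = (-45 + 0) + 42 = -45 + 42 = -3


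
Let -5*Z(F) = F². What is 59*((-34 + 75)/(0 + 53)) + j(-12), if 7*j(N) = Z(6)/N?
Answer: 84824/1855 ≈ 45.727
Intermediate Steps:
Z(F) = -F²/5
j(N) = -36/(35*N) (j(N) = ((-⅕*6²)/N)/7 = ((-⅕*36)/N)/7 = (-36/(5*N))/7 = -36/(35*N))
59*((-34 + 75)/(0 + 53)) + j(-12) = 59*((-34 + 75)/(0 + 53)) - 36/35/(-12) = 59*(41/53) - 36/35*(-1/12) = 59*(41*(1/53)) + 3/35 = 59*(41/53) + 3/35 = 2419/53 + 3/35 = 84824/1855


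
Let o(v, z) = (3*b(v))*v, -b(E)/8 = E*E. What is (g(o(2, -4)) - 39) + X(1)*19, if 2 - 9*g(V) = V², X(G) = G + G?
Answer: -36871/9 ≈ -4096.8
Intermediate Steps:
b(E) = -8*E² (b(E) = -8*E*E = -8*E²)
o(v, z) = -24*v³ (o(v, z) = (3*(-8*v²))*v = (-24*v²)*v = -24*v³)
X(G) = 2*G
g(V) = 2/9 - V²/9
(g(o(2, -4)) - 39) + X(1)*19 = ((2/9 - (-24*2³)²/9) - 39) + (2*1)*19 = ((2/9 - (-24*8)²/9) - 39) + 2*19 = ((2/9 - ⅑*(-192)²) - 39) + 38 = ((2/9 - ⅑*36864) - 39) + 38 = ((2/9 - 4096) - 39) + 38 = (-36862/9 - 39) + 38 = -37213/9 + 38 = -36871/9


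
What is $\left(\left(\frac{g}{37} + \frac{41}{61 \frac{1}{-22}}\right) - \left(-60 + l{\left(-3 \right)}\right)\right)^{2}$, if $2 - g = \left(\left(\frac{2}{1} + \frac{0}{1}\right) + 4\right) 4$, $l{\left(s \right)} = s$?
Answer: $\frac{11550875625}{5094049} \approx 2267.5$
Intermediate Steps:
$g = -22$ ($g = 2 - \left(\left(\frac{2}{1} + \frac{0}{1}\right) + 4\right) 4 = 2 - \left(\left(2 \cdot 1 + 0 \cdot 1\right) + 4\right) 4 = 2 - \left(\left(2 + 0\right) + 4\right) 4 = 2 - \left(2 + 4\right) 4 = 2 - 6 \cdot 4 = 2 - 24 = -22$)
$\left(\left(\frac{g}{37} + \frac{41}{61 \frac{1}{-22}}\right) - \left(-60 + l{\left(-3 \right)}\right)\right)^{2} = \left(\left(- \frac{22}{37} + \frac{41}{61 \frac{1}{-22}}\right) + \left(60 - -3\right)\right)^{2} = \left(\left(\left(-22\right) \frac{1}{37} + \frac{41}{61 \left(- \frac{1}{22}\right)}\right) + \left(60 + 3\right)\right)^{2} = \left(\left(- \frac{22}{37} + \frac{41}{- \frac{61}{22}}\right) + 63\right)^{2} = \left(\left(- \frac{22}{37} + 41 \left(- \frac{22}{61}\right)\right) + 63\right)^{2} = \left(\left(- \frac{22}{37} - \frac{902}{61}\right) + 63\right)^{2} = \left(- \frac{34716}{2257} + 63\right)^{2} = \left(\frac{107475}{2257}\right)^{2} = \frac{11550875625}{5094049}$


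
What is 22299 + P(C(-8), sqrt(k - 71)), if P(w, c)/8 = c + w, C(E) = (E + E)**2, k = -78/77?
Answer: 24347 + 8*I*sqrt(426965)/77 ≈ 24347.0 + 67.888*I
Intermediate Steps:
k = -78/77 (k = -78*1/77 = -78/77 ≈ -1.0130)
C(E) = 4*E**2 (C(E) = (2*E)**2 = 4*E**2)
P(w, c) = 8*c + 8*w (P(w, c) = 8*(c + w) = 8*c + 8*w)
22299 + P(C(-8), sqrt(k - 71)) = 22299 + (8*sqrt(-78/77 - 71) + 8*(4*(-8)**2)) = 22299 + (8*sqrt(-5545/77) + 8*(4*64)) = 22299 + (8*(I*sqrt(426965)/77) + 8*256) = 22299 + (8*I*sqrt(426965)/77 + 2048) = 22299 + (2048 + 8*I*sqrt(426965)/77) = 24347 + 8*I*sqrt(426965)/77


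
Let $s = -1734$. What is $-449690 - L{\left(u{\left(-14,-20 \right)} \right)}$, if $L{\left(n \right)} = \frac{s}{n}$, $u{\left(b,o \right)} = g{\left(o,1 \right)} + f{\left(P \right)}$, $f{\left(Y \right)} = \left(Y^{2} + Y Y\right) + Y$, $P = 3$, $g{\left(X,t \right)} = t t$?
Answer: $- \frac{4945723}{11} \approx -4.4961 \cdot 10^{5}$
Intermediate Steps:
$g{\left(X,t \right)} = t^{2}$
$f{\left(Y \right)} = Y + 2 Y^{2}$ ($f{\left(Y \right)} = \left(Y^{2} + Y^{2}\right) + Y = 2 Y^{2} + Y = Y + 2 Y^{2}$)
$u{\left(b,o \right)} = 22$ ($u{\left(b,o \right)} = 1^{2} + 3 \left(1 + 2 \cdot 3\right) = 1 + 3 \left(1 + 6\right) = 1 + 3 \cdot 7 = 1 + 21 = 22$)
$L{\left(n \right)} = - \frac{1734}{n}$
$-449690 - L{\left(u{\left(-14,-20 \right)} \right)} = -449690 - - \frac{1734}{22} = -449690 - \left(-1734\right) \frac{1}{22} = -449690 - - \frac{867}{11} = -449690 + \frac{867}{11} = - \frac{4945723}{11}$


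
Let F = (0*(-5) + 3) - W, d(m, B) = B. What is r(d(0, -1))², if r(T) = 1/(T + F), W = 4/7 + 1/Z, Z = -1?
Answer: 49/289 ≈ 0.16955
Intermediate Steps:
W = -3/7 (W = 4/7 + 1/(-1) = 4*(⅐) + 1*(-1) = 4/7 - 1 = -3/7 ≈ -0.42857)
F = 24/7 (F = (0*(-5) + 3) - 1*(-3/7) = (0 + 3) + 3/7 = 3 + 3/7 = 24/7 ≈ 3.4286)
r(T) = 1/(24/7 + T) (r(T) = 1/(T + 24/7) = 1/(24/7 + T))
r(d(0, -1))² = (7/(24 + 7*(-1)))² = (7/(24 - 7))² = (7/17)² = 49/289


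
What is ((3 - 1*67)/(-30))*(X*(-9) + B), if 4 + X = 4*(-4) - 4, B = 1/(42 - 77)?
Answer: 241888/525 ≈ 460.74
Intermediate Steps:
B = -1/35 (B = 1/(-35) = -1/35 ≈ -0.028571)
X = -24 (X = -4 + (4*(-4) - 4) = -4 + (-16 - 4) = -4 - 20 = -24)
((3 - 1*67)/(-30))*(X*(-9) + B) = ((3 - 1*67)/(-30))*(-24*(-9) - 1/35) = ((3 - 67)*(-1/30))*(216 - 1/35) = -64*(-1/30)*(7559/35) = (32/15)*(7559/35) = 241888/525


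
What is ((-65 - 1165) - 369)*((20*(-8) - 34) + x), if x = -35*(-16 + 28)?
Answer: 981786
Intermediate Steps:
x = -420 (x = -35*12 = -420)
((-65 - 1165) - 369)*((20*(-8) - 34) + x) = ((-65 - 1165) - 369)*((20*(-8) - 34) - 420) = (-1230 - 369)*((-160 - 34) - 420) = -1599*(-194 - 420) = -1599*(-614) = 981786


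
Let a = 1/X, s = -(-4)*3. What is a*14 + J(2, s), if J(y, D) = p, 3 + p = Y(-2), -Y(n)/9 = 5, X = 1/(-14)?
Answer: -244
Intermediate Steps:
X = -1/14 ≈ -0.071429
Y(n) = -45 (Y(n) = -9*5 = -45)
s = 12 (s = -1*(-12) = 12)
p = -48 (p = -3 - 45 = -48)
a = -14 (a = 1/(-1/14) = -14)
J(y, D) = -48
a*14 + J(2, s) = -14*14 - 48 = -196 - 48 = -244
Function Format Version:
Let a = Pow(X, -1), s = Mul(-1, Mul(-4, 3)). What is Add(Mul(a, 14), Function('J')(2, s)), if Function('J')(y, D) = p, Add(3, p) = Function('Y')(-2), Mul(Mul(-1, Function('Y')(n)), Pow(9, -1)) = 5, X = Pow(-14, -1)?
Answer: -244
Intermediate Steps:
X = Rational(-1, 14) ≈ -0.071429
Function('Y')(n) = -45 (Function('Y')(n) = Mul(-9, 5) = -45)
s = 12 (s = Mul(-1, -12) = 12)
p = -48 (p = Add(-3, -45) = -48)
a = -14 (a = Pow(Rational(-1, 14), -1) = -14)
Function('J')(y, D) = -48
Add(Mul(a, 14), Function('J')(2, s)) = Add(Mul(-14, 14), -48) = Add(-196, -48) = -244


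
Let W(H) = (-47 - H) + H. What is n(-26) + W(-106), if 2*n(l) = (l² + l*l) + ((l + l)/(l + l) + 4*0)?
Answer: 1259/2 ≈ 629.50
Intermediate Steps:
W(H) = -47
n(l) = ½ + l² (n(l) = ((l² + l*l) + ((l + l)/(l + l) + 4*0))/2 = ((l² + l²) + ((2*l)/((2*l)) + 0))/2 = (2*l² + ((2*l)*(1/(2*l)) + 0))/2 = (2*l² + (1 + 0))/2 = (2*l² + 1)/2 = (1 + 2*l²)/2 = ½ + l²)
n(-26) + W(-106) = (½ + (-26)²) - 47 = (½ + 676) - 47 = 1353/2 - 47 = 1259/2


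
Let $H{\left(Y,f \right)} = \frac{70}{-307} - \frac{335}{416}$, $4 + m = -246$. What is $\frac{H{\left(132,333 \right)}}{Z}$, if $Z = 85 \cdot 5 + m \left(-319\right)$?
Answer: $- \frac{26393}{2047861920} \approx -1.2888 \cdot 10^{-5}$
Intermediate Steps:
$m = -250$ ($m = -4 - 246 = -250$)
$H{\left(Y,f \right)} = - \frac{131965}{127712}$ ($H{\left(Y,f \right)} = 70 \left(- \frac{1}{307}\right) - \frac{335}{416} = - \frac{70}{307} - \frac{335}{416} = - \frac{131965}{127712}$)
$Z = 80175$ ($Z = 85 \cdot 5 - -79750 = 425 + 79750 = 80175$)
$\frac{H{\left(132,333 \right)}}{Z} = - \frac{131965}{127712 \cdot 80175} = \left(- \frac{131965}{127712}\right) \frac{1}{80175} = - \frac{26393}{2047861920}$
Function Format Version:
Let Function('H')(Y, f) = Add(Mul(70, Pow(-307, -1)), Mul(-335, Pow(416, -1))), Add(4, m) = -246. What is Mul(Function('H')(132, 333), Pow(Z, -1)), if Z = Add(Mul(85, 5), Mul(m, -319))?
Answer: Rational(-26393, 2047861920) ≈ -1.2888e-5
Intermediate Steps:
m = -250 (m = Add(-4, -246) = -250)
Function('H')(Y, f) = Rational(-131965, 127712) (Function('H')(Y, f) = Add(Mul(70, Rational(-1, 307)), Mul(-335, Rational(1, 416))) = Add(Rational(-70, 307), Rational(-335, 416)) = Rational(-131965, 127712))
Z = 80175 (Z = Add(Mul(85, 5), Mul(-250, -319)) = Add(425, 79750) = 80175)
Mul(Function('H')(132, 333), Pow(Z, -1)) = Mul(Rational(-131965, 127712), Pow(80175, -1)) = Mul(Rational(-131965, 127712), Rational(1, 80175)) = Rational(-26393, 2047861920)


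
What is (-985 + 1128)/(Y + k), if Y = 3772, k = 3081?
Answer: 13/623 ≈ 0.020867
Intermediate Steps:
(-985 + 1128)/(Y + k) = (-985 + 1128)/(3772 + 3081) = 143/6853 = 143*(1/6853) = 13/623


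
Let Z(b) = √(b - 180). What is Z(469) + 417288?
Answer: 417305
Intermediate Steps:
Z(b) = √(-180 + b)
Z(469) + 417288 = √(-180 + 469) + 417288 = √289 + 417288 = 17 + 417288 = 417305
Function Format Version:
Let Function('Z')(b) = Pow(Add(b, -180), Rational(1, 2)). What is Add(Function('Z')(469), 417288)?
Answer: 417305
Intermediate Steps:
Function('Z')(b) = Pow(Add(-180, b), Rational(1, 2))
Add(Function('Z')(469), 417288) = Add(Pow(Add(-180, 469), Rational(1, 2)), 417288) = Add(Pow(289, Rational(1, 2)), 417288) = Add(17, 417288) = 417305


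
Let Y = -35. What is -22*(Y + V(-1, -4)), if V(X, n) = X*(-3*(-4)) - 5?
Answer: 1144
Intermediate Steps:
V(X, n) = -5 + 12*X (V(X, n) = X*12 - 5 = 12*X - 5 = -5 + 12*X)
-22*(Y + V(-1, -4)) = -22*(-35 + (-5 + 12*(-1))) = -22*(-35 + (-5 - 12)) = -22*(-35 - 17) = -22*(-52) = 1144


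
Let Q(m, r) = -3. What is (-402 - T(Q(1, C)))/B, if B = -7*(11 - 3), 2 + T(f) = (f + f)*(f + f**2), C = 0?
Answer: 13/2 ≈ 6.5000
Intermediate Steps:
T(f) = -2 + 2*f*(f + f**2) (T(f) = -2 + (f + f)*(f + f**2) = -2 + (2*f)*(f + f**2) = -2 + 2*f*(f + f**2))
B = -56 (B = -7*8 = -56)
(-402 - T(Q(1, C)))/B = (-402 - (-2 + 2*(-3)**2 + 2*(-3)**3))/(-56) = (-402 - (-2 + 2*9 + 2*(-27)))*(-1/56) = (-402 - (-2 + 18 - 54))*(-1/56) = (-402 - 1*(-38))*(-1/56) = (-402 + 38)*(-1/56) = -364*(-1/56) = 13/2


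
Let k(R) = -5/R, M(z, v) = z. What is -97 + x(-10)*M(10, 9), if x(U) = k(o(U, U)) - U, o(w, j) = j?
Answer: 8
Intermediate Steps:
x(U) = -U - 5/U (x(U) = -5/U - U = -U - 5/U)
-97 + x(-10)*M(10, 9) = -97 + (-1*(-10) - 5/(-10))*10 = -97 + (10 - 5*(-⅒))*10 = -97 + (10 + ½)*10 = -97 + (21/2)*10 = -97 + 105 = 8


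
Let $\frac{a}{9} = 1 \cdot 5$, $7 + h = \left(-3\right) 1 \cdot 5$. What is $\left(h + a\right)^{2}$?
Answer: $529$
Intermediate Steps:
$h = -22$ ($h = -7 + \left(-3\right) 1 \cdot 5 = -7 - 15 = -22$)
$a = 45$ ($a = 9 \cdot 1 \cdot 5 = 9 \cdot 5 = 45$)
$\left(h + a\right)^{2} = \left(-22 + 45\right)^{2} = 23^{2} = 529$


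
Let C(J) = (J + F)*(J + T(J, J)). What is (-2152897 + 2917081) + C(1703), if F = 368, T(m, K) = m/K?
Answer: 4293168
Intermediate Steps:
C(J) = (1 + J)*(368 + J) (C(J) = (J + 368)*(J + J/J) = (368 + J)*(J + 1) = (368 + J)*(1 + J) = (1 + J)*(368 + J))
(-2152897 + 2917081) + C(1703) = (-2152897 + 2917081) + (368 + 1703² + 369*1703) = 764184 + (368 + 2900209 + 628407) = 764184 + 3528984 = 4293168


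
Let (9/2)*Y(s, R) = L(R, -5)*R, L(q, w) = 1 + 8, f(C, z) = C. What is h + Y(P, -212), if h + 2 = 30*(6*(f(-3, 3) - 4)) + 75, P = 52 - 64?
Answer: -1611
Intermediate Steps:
L(q, w) = 9
P = -12
h = -1187 (h = -2 + (30*(6*(-3 - 4)) + 75) = -2 + (30*(6*(-7)) + 75) = -2 + (30*(-42) + 75) = -2 + (-1260 + 75) = -2 - 1185 = -1187)
Y(s, R) = 2*R (Y(s, R) = 2*(9*R)/9 = 2*R)
h + Y(P, -212) = -1187 + 2*(-212) = -1187 - 424 = -1611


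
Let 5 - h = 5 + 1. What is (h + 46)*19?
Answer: 855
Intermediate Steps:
h = -1 (h = 5 - (5 + 1) = 5 - 1*6 = 5 - 6 = -1)
(h + 46)*19 = (-1 + 46)*19 = 45*19 = 855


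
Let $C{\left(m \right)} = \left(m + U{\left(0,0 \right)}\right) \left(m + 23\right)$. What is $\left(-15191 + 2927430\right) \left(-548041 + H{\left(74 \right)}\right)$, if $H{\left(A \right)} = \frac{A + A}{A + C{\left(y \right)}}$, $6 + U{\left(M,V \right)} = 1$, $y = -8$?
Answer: $- \frac{17556329294641}{11} \approx -1.596 \cdot 10^{12}$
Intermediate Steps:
$U{\left(M,V \right)} = -5$ ($U{\left(M,V \right)} = -6 + 1 = -5$)
$C{\left(m \right)} = \left(-5 + m\right) \left(23 + m\right)$ ($C{\left(m \right)} = \left(m - 5\right) \left(m + 23\right) = \left(-5 + m\right) \left(23 + m\right)$)
$H{\left(A \right)} = \frac{2 A}{-195 + A}$ ($H{\left(A \right)} = \frac{A + A}{A + \left(-115 + \left(-8\right)^{2} + 18 \left(-8\right)\right)} = \frac{2 A}{A - 195} = \frac{2 A}{-195 + A}$)
$\left(-15191 + 2927430\right) \left(-548041 + H{\left(74 \right)}\right) = \left(-15191 + 2927430\right) \left(-548041 + 2 \cdot 74 \frac{1}{-195 + 74}\right) = 2912239 \left(-548041 + 2 \cdot 74 \frac{1}{-121}\right) = 2912239 \left(-548041 + 2 \cdot 74 \left(- \frac{1}{121}\right)\right) = 2912239 \left(-548041 - \frac{148}{121}\right) = 2912239 \left(- \frac{66313109}{121}\right) = - \frac{17556329294641}{11}$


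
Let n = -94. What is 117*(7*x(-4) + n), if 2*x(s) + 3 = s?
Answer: -27729/2 ≈ -13865.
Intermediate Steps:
x(s) = -3/2 + s/2
117*(7*x(-4) + n) = 117*(7*(-3/2 + (½)*(-4)) - 94) = 117*(7*(-3/2 - 2) - 94) = 117*(7*(-7/2) - 94) = 117*(-49/2 - 94) = 117*(-237/2) = -27729/2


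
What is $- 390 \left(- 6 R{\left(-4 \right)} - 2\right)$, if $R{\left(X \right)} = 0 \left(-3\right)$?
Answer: $780$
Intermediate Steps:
$R{\left(X \right)} = 0$
$- 390 \left(- 6 R{\left(-4 \right)} - 2\right) = - 390 \left(\left(-6\right) 0 - 2\right) = - 390 \left(0 - 2\right) = \left(-390\right) \left(-2\right) = 780$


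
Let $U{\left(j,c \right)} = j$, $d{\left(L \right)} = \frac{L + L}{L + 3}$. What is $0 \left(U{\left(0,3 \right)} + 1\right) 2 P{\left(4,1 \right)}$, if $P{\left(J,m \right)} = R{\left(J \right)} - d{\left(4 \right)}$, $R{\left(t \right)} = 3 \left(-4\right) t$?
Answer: $0$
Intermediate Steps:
$d{\left(L \right)} = \frac{2 L}{3 + L}$
$R{\left(t \right)} = - 12 t$
$P{\left(J,m \right)} = - \frac{8}{7} - 12 J$ ($P{\left(J,m \right)} = - 12 J - 2 \cdot 4 \frac{1}{3 + 4} = - 12 J - 2 \cdot 4 \cdot \frac{1}{7} = - 12 J - \frac{8}{7} = - \frac{8}{7} - 12 J$)
$0 \left(U{\left(0,3 \right)} + 1\right) 2 P{\left(4,1 \right)} = 0 \left(0 + 1\right) 2 \left(- \frac{8}{7} - 48\right) = 0 \cdot 1 \cdot 2 \left(- \frac{8}{7} - 48\right) = 0 \cdot 2 \left(- \frac{344}{7}\right) = 0 \left(- \frac{344}{7}\right) = 0$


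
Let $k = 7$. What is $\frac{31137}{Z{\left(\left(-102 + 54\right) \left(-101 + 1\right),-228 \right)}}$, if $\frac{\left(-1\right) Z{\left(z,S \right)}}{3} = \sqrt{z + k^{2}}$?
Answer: $- \frac{10379 \sqrt{4849}}{4849} \approx -149.05$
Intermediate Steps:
$Z{\left(z,S \right)} = - 3 \sqrt{49 + z}$ ($Z{\left(z,S \right)} = - 3 \sqrt{z + 7^{2}} = - 3 \sqrt{z + 49} = - 3 \sqrt{49 + z}$)
$\frac{31137}{Z{\left(\left(-102 + 54\right) \left(-101 + 1\right),-228 \right)}} = \frac{31137}{\left(-3\right) \sqrt{49 + \left(-102 + 54\right) \left(-101 + 1\right)}} = \frac{31137}{\left(-3\right) \sqrt{49 - -4800}} = \frac{31137}{\left(-3\right) \sqrt{49 + 4800}} = \frac{31137}{\left(-3\right) \sqrt{4849}} = 31137 \left(- \frac{\sqrt{4849}}{14547}\right) = - \frac{10379 \sqrt{4849}}{4849}$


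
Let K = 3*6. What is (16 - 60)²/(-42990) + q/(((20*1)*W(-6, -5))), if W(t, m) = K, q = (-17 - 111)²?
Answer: 586376/12897 ≈ 45.466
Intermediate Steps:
q = 16384 (q = (-128)² = 16384)
K = 18
W(t, m) = 18
(16 - 60)²/(-42990) + q/(((20*1)*W(-6, -5))) = (16 - 60)²/(-42990) + 16384/(((20*1)*18)) = (-44)²*(-1/42990) + 16384/((20*18)) = 1936*(-1/42990) + 16384/360 = -968/21495 + 16384*(1/360) = -968/21495 + 2048/45 = 586376/12897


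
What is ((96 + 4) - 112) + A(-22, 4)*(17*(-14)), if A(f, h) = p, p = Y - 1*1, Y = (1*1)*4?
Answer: -726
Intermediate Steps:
Y = 4 (Y = 1*4 = 4)
p = 3 (p = 4 - 1*1 = 4 - 1 = 3)
A(f, h) = 3
((96 + 4) - 112) + A(-22, 4)*(17*(-14)) = ((96 + 4) - 112) + 3*(17*(-14)) = (100 - 112) + 3*(-238) = -12 - 714 = -726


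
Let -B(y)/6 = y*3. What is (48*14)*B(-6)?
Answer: 72576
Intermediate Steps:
B(y) = -18*y (B(y) = -6*y*3 = -18*y)
(48*14)*B(-6) = (48*14)*(-18*(-6)) = 672*108 = 72576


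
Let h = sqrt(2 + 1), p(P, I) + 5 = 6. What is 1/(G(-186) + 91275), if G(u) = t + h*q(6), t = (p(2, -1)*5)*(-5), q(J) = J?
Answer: 45625/4163281196 - 3*sqrt(3)/4163281196 ≈ 1.0958e-5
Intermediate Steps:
p(P, I) = 1 (p(P, I) = -5 + 6 = 1)
t = -25 (t = (1*5)*(-5) = 5*(-5) = -25)
h = sqrt(3) ≈ 1.7320
G(u) = -25 + 6*sqrt(3) (G(u) = -25 + sqrt(3)*6 = -25 + 6*sqrt(3))
1/(G(-186) + 91275) = 1/((-25 + 6*sqrt(3)) + 91275) = 1/(91250 + 6*sqrt(3))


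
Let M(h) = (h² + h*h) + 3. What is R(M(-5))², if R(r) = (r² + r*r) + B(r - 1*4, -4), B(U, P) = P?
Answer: 31516996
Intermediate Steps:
M(h) = 3 + 2*h² (M(h) = (h² + h²) + 3 = 2*h² + 3 = 3 + 2*h²)
R(r) = -4 + 2*r² (R(r) = (r² + r*r) - 4 = (r² + r²) - 4 = 2*r² - 4 = -4 + 2*r²)
R(M(-5))² = (-4 + 2*(3 + 2*(-5)²)²)² = (-4 + 2*(3 + 2*25)²)² = (-4 + 2*(3 + 50)²)² = (-4 + 2*53²)² = (-4 + 2*2809)² = (-4 + 5618)² = 5614² = 31516996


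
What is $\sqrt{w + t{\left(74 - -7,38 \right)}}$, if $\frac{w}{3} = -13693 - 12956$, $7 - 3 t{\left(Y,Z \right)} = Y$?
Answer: $\frac{i \sqrt{719745}}{3} \approx 282.79 i$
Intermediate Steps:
$t{\left(Y,Z \right)} = \frac{7}{3} - \frac{Y}{3}$
$w = -79947$ ($w = 3 \left(-13693 - 12956\right) = 3 \left(-26649\right) = -79947$)
$\sqrt{w + t{\left(74 - -7,38 \right)}} = \sqrt{-79947 + \left(\frac{7}{3} - \frac{74 - -7}{3}\right)} = \sqrt{-79947 + \left(\frac{7}{3} - \frac{74 + 7}{3}\right)} = \sqrt{-79947 + \left(\frac{7}{3} - 27\right)} = \sqrt{-79947 - \frac{74}{3}} = \sqrt{- \frac{239915}{3}} = \frac{i \sqrt{719745}}{3}$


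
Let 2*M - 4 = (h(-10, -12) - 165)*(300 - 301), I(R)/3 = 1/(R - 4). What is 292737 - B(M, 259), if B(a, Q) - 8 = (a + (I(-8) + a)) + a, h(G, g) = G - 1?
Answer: 1169837/4 ≈ 2.9246e+5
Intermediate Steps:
I(R) = 3/(-4 + R) (I(R) = 3/(R - 4) = 3/(-4 + R))
h(G, g) = -1 + G
M = 90 (M = 2 + (((-1 - 10) - 165)*(300 - 301))/2 = 2 + ((-11 - 165)*(-1))/2 = 2 + (-176*(-1))/2 = 2 + (1/2)*176 = 2 + 88 = 90)
B(a, Q) = 31/4 + 3*a (B(a, Q) = 8 + ((a + (3/(-4 - 8) + a)) + a) = 8 + ((a + (3/(-12) + a)) + a) = 8 + ((a + (3*(-1/12) + a)) + a) = 8 + ((a + (-1/4 + a)) + a) = 8 + ((-1/4 + 2*a) + a) = 8 + (-1/4 + 3*a) = 31/4 + 3*a)
292737 - B(M, 259) = 292737 - (31/4 + 3*90) = 292737 - (31/4 + 270) = 292737 - 1*1111/4 = 292737 - 1111/4 = 1169837/4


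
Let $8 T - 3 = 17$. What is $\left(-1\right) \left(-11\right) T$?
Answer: $\frac{55}{2} \approx 27.5$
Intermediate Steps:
$T = \frac{5}{2}$ ($T = \frac{3}{8} + \frac{1}{8} \cdot 17 = \frac{3}{8} + \frac{17}{8} = \frac{5}{2} \approx 2.5$)
$\left(-1\right) \left(-11\right) T = \left(-1\right) \left(-11\right) \frac{5}{2} = 11 \cdot \frac{5}{2} = \frac{55}{2}$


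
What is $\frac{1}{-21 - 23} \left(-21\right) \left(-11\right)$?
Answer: $- \frac{21}{4} \approx -5.25$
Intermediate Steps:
$\frac{1}{-21 - 23} \left(-21\right) \left(-11\right) = \frac{1}{-44} \left(-21\right) \left(-11\right) = \left(- \frac{1}{44}\right) \left(-21\right) \left(-11\right) = \frac{21}{44} \left(-11\right) = - \frac{21}{4}$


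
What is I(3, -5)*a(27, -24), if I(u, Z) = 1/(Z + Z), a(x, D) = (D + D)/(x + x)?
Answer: 4/45 ≈ 0.088889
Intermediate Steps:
a(x, D) = D/x (a(x, D) = (2*D)/((2*x)) = (2*D)*(1/(2*x)) = D/x)
I(u, Z) = 1/(2*Z)
I(3, -5)*a(27, -24) = ((1/2)/(-5))*(-24/27) = ((1/2)*(-1/5))*(-24*1/27) = -1/10*(-8/9) = 4/45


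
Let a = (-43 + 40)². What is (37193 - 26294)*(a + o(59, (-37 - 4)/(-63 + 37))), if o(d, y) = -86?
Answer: -839223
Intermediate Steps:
a = 9 (a = (-3)² = 9)
(37193 - 26294)*(a + o(59, (-37 - 4)/(-63 + 37))) = (37193 - 26294)*(9 - 86) = 10899*(-77) = -839223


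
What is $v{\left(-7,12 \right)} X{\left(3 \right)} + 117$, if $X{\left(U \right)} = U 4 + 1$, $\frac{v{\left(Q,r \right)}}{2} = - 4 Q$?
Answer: $845$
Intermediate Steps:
$v{\left(Q,r \right)} = - 8 Q$ ($v{\left(Q,r \right)} = 2 \left(- 4 Q\right) = - 8 Q$)
$X{\left(U \right)} = 1 + 4 U$ ($X{\left(U \right)} = 4 U + 1 = 1 + 4 U$)
$v{\left(-7,12 \right)} X{\left(3 \right)} + 117 = \left(-8\right) \left(-7\right) \left(1 + 4 \cdot 3\right) + 117 = 56 \left(1 + 12\right) + 117 = 56 \cdot 13 + 117 = 728 + 117 = 845$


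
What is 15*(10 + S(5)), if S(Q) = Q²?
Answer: 525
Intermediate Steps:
15*(10 + S(5)) = 15*(10 + 5²) = 15*(10 + 25) = 15*35 = 525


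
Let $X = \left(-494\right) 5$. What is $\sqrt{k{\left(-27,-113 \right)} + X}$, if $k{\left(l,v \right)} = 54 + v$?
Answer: $3 i \sqrt{281} \approx 50.289 i$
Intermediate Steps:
$X = -2470$
$\sqrt{k{\left(-27,-113 \right)} + X} = \sqrt{\left(54 - 113\right) - 2470} = \sqrt{-59 - 2470} = \sqrt{-2529} = 3 i \sqrt{281}$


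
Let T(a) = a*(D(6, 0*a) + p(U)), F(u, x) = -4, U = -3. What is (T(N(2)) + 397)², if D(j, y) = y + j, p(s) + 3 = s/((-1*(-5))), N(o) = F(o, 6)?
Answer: 3751969/25 ≈ 1.5008e+5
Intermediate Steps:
N(o) = -4
p(s) = -3 + s/5 (p(s) = -3 + s/((-1*(-5))) = -3 + s/5)
D(j, y) = j + y
T(a) = 12*a/5 (T(a) = a*((6 + 0*a) + (-3 + (⅕)*(-3))) = a*((6 + 0) + (-3 - ⅗)) = a*(6 - 18/5) = a*(12/5) = 12*a/5)
(T(N(2)) + 397)² = ((12/5)*(-4) + 397)² = (-48/5 + 397)² = (1937/5)² = 3751969/25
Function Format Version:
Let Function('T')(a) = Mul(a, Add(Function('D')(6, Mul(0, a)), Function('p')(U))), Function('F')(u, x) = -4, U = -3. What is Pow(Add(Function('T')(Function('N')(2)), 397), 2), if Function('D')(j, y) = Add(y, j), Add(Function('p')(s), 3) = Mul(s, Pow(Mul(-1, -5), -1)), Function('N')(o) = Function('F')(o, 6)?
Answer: Rational(3751969, 25) ≈ 1.5008e+5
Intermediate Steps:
Function('N')(o) = -4
Function('p')(s) = Add(-3, Mul(Rational(1, 5), s)) (Function('p')(s) = Add(-3, Mul(s, Pow(Mul(-1, -5), -1))) = Add(-3, Mul(s, Pow(5, -1))) = Add(-3, Mul(s, Rational(1, 5))) = Add(-3, Mul(Rational(1, 5), s)))
Function('D')(j, y) = Add(j, y)
Function('T')(a) = Mul(Rational(12, 5), a) (Function('T')(a) = Mul(a, Add(Add(6, Mul(0, a)), Add(-3, Mul(Rational(1, 5), -3)))) = Mul(a, Add(Add(6, 0), Add(-3, Rational(-3, 5)))) = Mul(a, Add(6, Rational(-18, 5))) = Mul(a, Rational(12, 5)) = Mul(Rational(12, 5), a))
Pow(Add(Function('T')(Function('N')(2)), 397), 2) = Pow(Add(Mul(Rational(12, 5), -4), 397), 2) = Pow(Add(Rational(-48, 5), 397), 2) = Pow(Rational(1937, 5), 2) = Rational(3751969, 25)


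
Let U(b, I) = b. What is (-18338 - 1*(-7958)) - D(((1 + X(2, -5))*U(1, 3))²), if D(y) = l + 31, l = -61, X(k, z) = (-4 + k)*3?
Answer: -10350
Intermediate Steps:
X(k, z) = -12 + 3*k
D(y) = -30 (D(y) = -61 + 31 = -30)
(-18338 - 1*(-7958)) - D(((1 + X(2, -5))*U(1, 3))²) = (-18338 - 1*(-7958)) - 1*(-30) = (-18338 + 7958) + 30 = -10380 + 30 = -10350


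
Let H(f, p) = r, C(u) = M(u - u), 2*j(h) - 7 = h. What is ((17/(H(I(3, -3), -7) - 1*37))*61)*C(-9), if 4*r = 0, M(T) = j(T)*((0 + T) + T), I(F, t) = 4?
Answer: 0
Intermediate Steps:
j(h) = 7/2 + h/2
M(T) = 2*T*(7/2 + T/2) (M(T) = (7/2 + T/2)*((0 + T) + T) = (7/2 + T/2)*(T + T) = (7/2 + T/2)*(2*T) = 2*T*(7/2 + T/2))
C(u) = 0 (C(u) = (u - u)*(7 + (u - u)) = 0*(7 + 0) = 0*7 = 0)
r = 0 (r = (¼)*0 = 0)
H(f, p) = 0
((17/(H(I(3, -3), -7) - 1*37))*61)*C(-9) = ((17/(0 - 1*37))*61)*0 = ((17/(0 - 37))*61)*0 = ((17/(-37))*61)*0 = ((17*(-1/37))*61)*0 = -17/37*61*0 = -1037/37*0 = 0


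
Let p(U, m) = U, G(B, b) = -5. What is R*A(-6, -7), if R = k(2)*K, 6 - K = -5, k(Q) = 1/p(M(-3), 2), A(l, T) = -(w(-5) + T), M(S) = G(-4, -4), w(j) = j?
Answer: -132/5 ≈ -26.400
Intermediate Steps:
M(S) = -5
A(l, T) = 5 - T (A(l, T) = -(-5 + T) = 5 - T)
k(Q) = -⅕ (k(Q) = 1/(-5) = -⅕)
K = 11 (K = 6 - 1*(-5) = 6 + 5 = 11)
R = -11/5 (R = -⅕*11 = -11/5 ≈ -2.2000)
R*A(-6, -7) = -11*(5 - 1*(-7))/5 = -11*(5 + 7)/5 = -11/5*12 = -132/5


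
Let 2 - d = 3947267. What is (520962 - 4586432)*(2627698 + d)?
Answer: 5364660051490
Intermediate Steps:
d = -3947265 (d = 2 - 1*3947267 = 2 - 3947267 = -3947265)
(520962 - 4586432)*(2627698 + d) = (520962 - 4586432)*(2627698 - 3947265) = -4065470*(-1319567) = 5364660051490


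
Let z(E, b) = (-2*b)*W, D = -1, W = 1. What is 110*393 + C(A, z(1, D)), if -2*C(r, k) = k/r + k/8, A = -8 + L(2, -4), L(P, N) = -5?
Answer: 4495915/104 ≈ 43230.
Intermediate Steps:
A = -13 (A = -8 - 5 = -13)
z(E, b) = -2*b (z(E, b) = -2*b*1 = -2*b)
C(r, k) = -k/16 - k/(2*r) (C(r, k) = -(k/r + k/8)/2 = -(k/8 + k/r)/2 = -k/16 - k/(2*r))
110*393 + C(A, z(1, D)) = 110*393 - 1/16*(-2*(-1))*(8 - 13)/(-13) = 43230 - 1/16*2*(-1/13)*(-5) = 43230 - 5/104 = 4495915/104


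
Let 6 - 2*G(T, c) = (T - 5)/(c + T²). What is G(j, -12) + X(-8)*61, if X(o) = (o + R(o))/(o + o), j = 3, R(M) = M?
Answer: 191/3 ≈ 63.667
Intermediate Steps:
X(o) = 1 (X(o) = (o + o)/(o + o) = (2*o)/((2*o)) = (2*o)*(1/(2*o)) = 1)
G(T, c) = 3 - (-5 + T)/(2*(c + T²)) (G(T, c) = 3 - (T - 5)/(2*(c + T²)) = 3 - (-5 + T)/(2*(c + T²)))
G(j, -12) + X(-8)*61 = (5 - 1*3 + 6*(-12) + 6*3²)/(2*(-12 + 3²)) + 1*61 = (5 - 3 - 72 + 6*9)/(2*(-12 + 9)) + 61 = (½)*(5 - 3 - 72 + 54)/(-3) + 61 = (½)*(-⅓)*(-16) + 61 = 8/3 + 61 = 191/3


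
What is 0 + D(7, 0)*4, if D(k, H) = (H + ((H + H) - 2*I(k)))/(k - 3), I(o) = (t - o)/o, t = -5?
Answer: 24/7 ≈ 3.4286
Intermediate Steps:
I(o) = (-5 - o)/o
D(k, H) = (3*H - 2*(-5 - k)/k)/(-3 + k) (D(k, H) = (H + ((H + H) - 2*(-5 - k)/k))/(k - 3) = (H + (2*H - 2*(-5 - k)/k))/(-3 + k) = (3*H - 2*(-5 - k)/k)/(-3 + k))
0 + D(7, 0)*4 = 0 + ((10 + 2*7 + 3*0*7)/(7*(-3 + 7)))*4 = 0 + ((⅐)*(10 + 14 + 0)/4)*4 = 0 + ((⅐)*(¼)*24)*4 = 0 + (6/7)*4 = 0 + 24/7 = 24/7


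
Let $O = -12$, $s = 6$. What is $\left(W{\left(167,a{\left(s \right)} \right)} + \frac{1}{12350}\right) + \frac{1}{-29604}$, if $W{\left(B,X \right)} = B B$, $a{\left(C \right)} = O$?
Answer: $\frac{5098240286927}{182804700} \approx 27889.0$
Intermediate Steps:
$a{\left(C \right)} = -12$
$W{\left(B,X \right)} = B^{2}$
$\left(W{\left(167,a{\left(s \right)} \right)} + \frac{1}{12350}\right) + \frac{1}{-29604} = \left(167^{2} + \frac{1}{12350}\right) + \frac{1}{-29604} = \left(27889 + \frac{1}{12350}\right) - \frac{1}{29604} = \frac{344429151}{12350} - \frac{1}{29604} = \frac{5098240286927}{182804700}$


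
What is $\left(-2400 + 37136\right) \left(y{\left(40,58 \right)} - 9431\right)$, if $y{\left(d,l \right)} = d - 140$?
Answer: $-331068816$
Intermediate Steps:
$y{\left(d,l \right)} = -140 + d$
$\left(-2400 + 37136\right) \left(y{\left(40,58 \right)} - 9431\right) = \left(-2400 + 37136\right) \left(\left(-140 + 40\right) - 9431\right) = 34736 \left(-100 - 9431\right) = 34736 \left(-9531\right) = -331068816$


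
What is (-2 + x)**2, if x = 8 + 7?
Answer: 169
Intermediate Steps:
x = 15
(-2 + x)**2 = (-2 + 15)**2 = 13**2 = 169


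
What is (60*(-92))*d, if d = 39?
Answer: -215280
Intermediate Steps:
(60*(-92))*d = (60*(-92))*39 = -5520*39 = -215280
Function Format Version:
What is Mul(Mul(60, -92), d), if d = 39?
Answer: -215280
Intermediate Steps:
Mul(Mul(60, -92), d) = Mul(Mul(60, -92), 39) = Mul(-5520, 39) = -215280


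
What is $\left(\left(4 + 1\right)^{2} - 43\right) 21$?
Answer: $-378$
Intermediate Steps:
$\left(\left(4 + 1\right)^{2} - 43\right) 21 = \left(5^{2} - 43\right) 21 = \left(25 - 43\right) 21 = \left(-18\right) 21 = -378$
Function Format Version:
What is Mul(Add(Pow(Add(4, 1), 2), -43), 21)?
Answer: -378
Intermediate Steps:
Mul(Add(Pow(Add(4, 1), 2), -43), 21) = Mul(Add(Pow(5, 2), -43), 21) = Mul(Add(25, -43), 21) = Mul(-18, 21) = -378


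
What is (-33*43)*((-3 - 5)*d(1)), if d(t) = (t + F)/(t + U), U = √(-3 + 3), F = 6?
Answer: 79464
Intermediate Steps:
U = 0 (U = √0 = 0)
d(t) = (6 + t)/t (d(t) = (t + 6)/(t + 0) = (6 + t)/t)
(-33*43)*((-3 - 5)*d(1)) = (-33*43)*((-3 - 5)*((6 + 1)/1)) = -(-11352)*1*7 = -(-11352)*7 = -1419*(-56) = 79464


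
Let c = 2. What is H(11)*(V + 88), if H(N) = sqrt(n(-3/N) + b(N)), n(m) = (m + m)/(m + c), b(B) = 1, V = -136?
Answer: -48*sqrt(247)/19 ≈ -39.704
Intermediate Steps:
n(m) = 2*m/(2 + m) (n(m) = (m + m)/(m + 2) = (2*m)/(2 + m) = 2*m/(2 + m))
H(N) = sqrt(1 - 6/(N*(2 - 3/N))) (H(N) = sqrt(2*(-3/N)/(2 - 3/N) + 1) = sqrt(-6/(N*(2 - 3/N)) + 1) = sqrt(1 - 6/(N*(2 - 3/N))))
H(11)*(V + 88) = sqrt((-9 + 2*11)/(-3 + 2*11))*(-136 + 88) = sqrt((-9 + 22)/(-3 + 22))*(-48) = sqrt(13/19)*(-48) = (sqrt(247)/19)*(-48) = -48*sqrt(247)/19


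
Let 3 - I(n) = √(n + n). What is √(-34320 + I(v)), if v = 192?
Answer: √(-34317 - 8*√6) ≈ 185.3*I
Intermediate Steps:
I(n) = 3 - √2*√n (I(n) = 3 - √(n + n) = 3 - √(2*n) = 3 - √2*√n)
√(-34320 + I(v)) = √(-34320 + (3 - √2*√192)) = √(-34320 + (3 - √2*8*√3)) = √(-34320 + (3 - 8*√6)) = √(-34317 - 8*√6)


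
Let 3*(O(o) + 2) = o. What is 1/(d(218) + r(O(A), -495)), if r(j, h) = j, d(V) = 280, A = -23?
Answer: 3/811 ≈ 0.0036991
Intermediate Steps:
O(o) = -2 + o/3
1/(d(218) + r(O(A), -495)) = 1/(280 + (-2 + (⅓)*(-23))) = 1/(280 + (-2 - 23/3)) = 1/(280 - 29/3) = 1/(811/3) = 3/811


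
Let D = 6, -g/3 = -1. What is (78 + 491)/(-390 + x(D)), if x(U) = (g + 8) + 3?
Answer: -569/376 ≈ -1.5133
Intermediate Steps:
g = 3 (g = -3*(-1) = 3)
x(U) = 14 (x(U) = (3 + 8) + 3 = 11 + 3 = 14)
(78 + 491)/(-390 + x(D)) = (78 + 491)/(-390 + 14) = 569/(-376) = 569*(-1/376) = -569/376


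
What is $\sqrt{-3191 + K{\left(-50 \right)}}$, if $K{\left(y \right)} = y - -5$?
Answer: $2 i \sqrt{809} \approx 56.886 i$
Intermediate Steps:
$K{\left(y \right)} = 5 + y$ ($K{\left(y \right)} = y + 5 = 5 + y$)
$\sqrt{-3191 + K{\left(-50 \right)}} = \sqrt{-3191 + \left(5 - 50\right)} = \sqrt{-3191 - 45} = \sqrt{-3236} = 2 i \sqrt{809}$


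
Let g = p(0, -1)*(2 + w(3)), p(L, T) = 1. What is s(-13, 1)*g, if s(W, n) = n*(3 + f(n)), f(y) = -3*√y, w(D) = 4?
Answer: 0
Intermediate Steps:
s(W, n) = n*(3 - 3*√n)
g = 6 (g = 1*(2 + 4) = 1*6 = 6)
s(-13, 1)*g = (-3*1^(3/2) + 3*1)*6 = (-3*1 + 3)*6 = (-3 + 3)*6 = 0*6 = 0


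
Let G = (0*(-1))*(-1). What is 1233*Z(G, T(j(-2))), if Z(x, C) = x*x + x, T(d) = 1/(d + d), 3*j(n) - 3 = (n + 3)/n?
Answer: 0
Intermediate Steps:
j(n) = 1 + (3 + n)/(3*n) (j(n) = 1 + ((n + 3)/n)/3 = 1 + ((3 + n)/n)/3 = 1 + (3 + n)/(3*n))
G = 0 (G = 0*(-1) = 0)
T(d) = 1/(2*d)
Z(x, C) = x + x**2 (Z(x, C) = x**2 + x = x + x**2)
1233*Z(G, T(j(-2))) = 1233*(0*(1 + 0)) = 1233*(0*1) = 1233*0 = 0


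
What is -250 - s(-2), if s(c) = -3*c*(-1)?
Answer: -244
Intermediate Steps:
s(c) = 3*c
-250 - s(-2) = -250 - 3*(-2) = -250 - 1*(-6) = -250 + 6 = -244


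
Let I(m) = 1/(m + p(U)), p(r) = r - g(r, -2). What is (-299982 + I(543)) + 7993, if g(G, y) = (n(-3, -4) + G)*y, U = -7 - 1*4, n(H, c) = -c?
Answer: -151250301/518 ≈ -2.9199e+5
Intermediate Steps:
U = -11 (U = -7 - 4 = -11)
g(G, y) = y*(4 + G) (g(G, y) = (-1*(-4) + G)*y = (4 + G)*y = y*(4 + G))
p(r) = 8 + 3*r (p(r) = r - (-2)*(4 + r) = r - (-8 - 2*r) = r + (8 + 2*r) = 8 + 3*r)
I(m) = 1/(-25 + m) (I(m) = 1/(m + (8 + 3*(-11))) = 1/(m + (8 - 33)) = 1/(m - 25) = 1/(-25 + m))
(-299982 + I(543)) + 7993 = (-299982 + 1/(-25 + 543)) + 7993 = (-299982 + 1/518) + 7993 = -155390675/518 + 7993 = -151250301/518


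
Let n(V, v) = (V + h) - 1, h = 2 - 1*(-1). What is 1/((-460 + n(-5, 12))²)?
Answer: 1/214369 ≈ 4.6649e-6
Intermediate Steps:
h = 3 (h = 2 + 1 = 3)
n(V, v) = 2 + V (n(V, v) = (V + 3) - 1 = (3 + V) - 1 = 2 + V)
1/((-460 + n(-5, 12))²) = 1/((-460 + (2 - 5))²) = 1/((-460 - 3)²) = 1/((-463)²) = 1/214369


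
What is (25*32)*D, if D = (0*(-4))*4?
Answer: 0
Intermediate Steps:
D = 0 (D = 0*4 = 0)
(25*32)*D = (25*32)*0 = 800*0 = 0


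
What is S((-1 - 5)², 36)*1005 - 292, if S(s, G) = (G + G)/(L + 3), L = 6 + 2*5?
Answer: 66812/19 ≈ 3516.4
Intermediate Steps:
L = 16 (L = 6 + 10 = 16)
S(s, G) = 2*G/19 (S(s, G) = (G + G)/(16 + 3) = (2*G)/19 = (2*G)*(1/19) = 2*G/19)
S((-1 - 5)², 36)*1005 - 292 = ((2/19)*36)*1005 - 292 = (72/19)*1005 - 292 = 72360/19 - 292 = 66812/19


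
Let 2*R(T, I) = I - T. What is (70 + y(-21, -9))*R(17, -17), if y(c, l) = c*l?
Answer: -4403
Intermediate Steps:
R(T, I) = I/2 - T/2 (R(T, I) = (I - T)/2 = I/2 - T/2)
(70 + y(-21, -9))*R(17, -17) = (70 - 21*(-9))*((1/2)*(-17) - 1/2*17) = (70 + 189)*(-17/2 - 17/2) = 259*(-17) = -4403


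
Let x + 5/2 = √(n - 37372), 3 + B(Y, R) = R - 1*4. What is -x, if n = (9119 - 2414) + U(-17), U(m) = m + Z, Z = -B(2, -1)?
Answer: 5/2 - 2*I*√7669 ≈ 2.5 - 175.15*I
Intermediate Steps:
B(Y, R) = -7 + R (B(Y, R) = -3 + (R - 1*4) = -3 + (R - 4) = -3 + (-4 + R) = -7 + R)
Z = 8 (Z = -(-7 - 1) = -1*(-8) = 8)
U(m) = 8 + m (U(m) = m + 8 = 8 + m)
n = 6696 (n = (9119 - 2414) + (8 - 17) = 6705 - 9 = 6696)
x = -5/2 + 2*I*√7669 (x = -5/2 + √(6696 - 37372) = -5/2 + √(-30676) = -5/2 + 2*I*√7669 ≈ -2.5 + 175.15*I)
-x = -(-5/2 + 2*I*√7669) = 5/2 - 2*I*√7669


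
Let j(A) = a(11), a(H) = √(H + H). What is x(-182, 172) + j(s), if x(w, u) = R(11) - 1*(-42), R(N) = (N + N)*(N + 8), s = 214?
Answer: 460 + √22 ≈ 464.69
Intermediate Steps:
R(N) = 2*N*(8 + N) (R(N) = (2*N)*(8 + N) = 2*N*(8 + N))
a(H) = √2*√H (a(H) = √(2*H) = √2*√H)
x(w, u) = 460 (x(w, u) = 2*11*(8 + 11) - 1*(-42) = 2*11*19 + 42 = 418 + 42 = 460)
j(A) = √22 (j(A) = √2*√11 = √22)
x(-182, 172) + j(s) = 460 + √22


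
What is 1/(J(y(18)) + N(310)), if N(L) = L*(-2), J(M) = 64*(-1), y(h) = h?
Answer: -1/684 ≈ -0.0014620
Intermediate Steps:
J(M) = -64
N(L) = -2*L
1/(J(y(18)) + N(310)) = 1/(-64 - 2*310) = 1/(-64 - 620) = 1/(-684) = -1/684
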